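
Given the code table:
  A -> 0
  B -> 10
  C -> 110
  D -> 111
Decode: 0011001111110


Decoding:
0 -> A
0 -> A
110 -> C
0 -> A
111 -> D
111 -> D
0 -> A


Result: AACADDA


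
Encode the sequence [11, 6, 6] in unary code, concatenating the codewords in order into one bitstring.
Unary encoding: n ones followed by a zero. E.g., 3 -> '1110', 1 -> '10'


Encode each number as n ones followed by a terminating 0:
  11 -> 111111111110 (12 bits)
  6 -> 1111110 (7 bits)
  6 -> 1111110 (7 bits)
Total length = 12 + 7 + 7 = 26 bits.

Unary([11, 6, 6]) = 11111111111011111101111110 (26 bits)


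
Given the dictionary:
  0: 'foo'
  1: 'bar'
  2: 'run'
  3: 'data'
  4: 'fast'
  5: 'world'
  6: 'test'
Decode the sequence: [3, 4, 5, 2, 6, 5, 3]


Look up each index in the dictionary:
  3 -> 'data'
  4 -> 'fast'
  5 -> 'world'
  2 -> 'run'
  6 -> 'test'
  5 -> 'world'
  3 -> 'data'

Decoded: "data fast world run test world data"


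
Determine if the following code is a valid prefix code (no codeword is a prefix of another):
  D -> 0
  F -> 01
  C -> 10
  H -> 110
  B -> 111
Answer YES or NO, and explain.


Checking each pair (does one codeword prefix another?):
  D='0' vs F='01': prefix -- VIOLATION

NO -- this is NOT a valid prefix code. D (0) is a prefix of F (01).


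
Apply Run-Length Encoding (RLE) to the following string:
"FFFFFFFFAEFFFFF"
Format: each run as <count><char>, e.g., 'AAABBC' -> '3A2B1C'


Scanning runs left to right:
  i=0: run of 'F' x 8 -> '8F'
  i=8: run of 'A' x 1 -> '1A'
  i=9: run of 'E' x 1 -> '1E'
  i=10: run of 'F' x 5 -> '5F'

RLE = 8F1A1E5F


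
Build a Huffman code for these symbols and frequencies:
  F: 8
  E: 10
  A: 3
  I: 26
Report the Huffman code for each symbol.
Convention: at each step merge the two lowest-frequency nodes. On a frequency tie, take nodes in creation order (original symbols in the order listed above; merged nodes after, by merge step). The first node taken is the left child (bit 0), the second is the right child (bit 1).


Huffman tree construction:
Step 1: Merge A(3) + F(8) = 11
Step 2: Merge E(10) + (A+F)(11) = 21
Step 3: Merge (E+(A+F))(21) + I(26) = 47
Read each symbol's code off the tree from the root (left child = 0, right child = 1).

Codes:
  F: 011 (length 3)
  E: 00 (length 2)
  A: 010 (length 3)
  I: 1 (length 1)
Average code length: 79/47 = 1.6809 bits/symbol


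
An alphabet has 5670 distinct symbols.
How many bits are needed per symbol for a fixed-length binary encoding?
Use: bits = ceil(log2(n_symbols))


log2(5670) = 12.4691
Bracket: 2^12 = 4096 < 5670 <= 2^13 = 8192
So ceil(log2(5670)) = 13

bits = ceil(log2(5670)) = ceil(12.4691) = 13 bits


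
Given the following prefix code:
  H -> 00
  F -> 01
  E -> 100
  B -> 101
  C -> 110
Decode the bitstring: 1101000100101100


Decoding step by step:
Bits 110 -> C
Bits 100 -> E
Bits 01 -> F
Bits 00 -> H
Bits 101 -> B
Bits 100 -> E


Decoded message: CEFHBE


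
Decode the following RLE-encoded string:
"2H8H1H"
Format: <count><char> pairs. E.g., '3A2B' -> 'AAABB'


Expanding each <count><char> pair:
  2H -> 'HH'
  8H -> 'HHHHHHHH'
  1H -> 'H'

Decoded = HHHHHHHHHHH


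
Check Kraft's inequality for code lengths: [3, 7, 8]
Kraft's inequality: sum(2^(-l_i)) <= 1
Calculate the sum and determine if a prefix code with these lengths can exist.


Sum = 2^(-3) + 2^(-7) + 2^(-8)
    = 0.125 + 0.0078125 + 0.00390625
    = 35/256 = 0.13671875
Since 0.13671875 <= 1, Kraft's inequality IS satisfied.
A prefix code with these lengths CAN exist.

Kraft sum = 0.13671875. Satisfied.


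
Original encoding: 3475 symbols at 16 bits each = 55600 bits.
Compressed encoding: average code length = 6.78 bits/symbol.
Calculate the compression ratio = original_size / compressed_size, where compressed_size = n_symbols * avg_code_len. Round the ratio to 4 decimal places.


original_size = n_symbols * orig_bits = 3475 * 16 = 55600 bits
compressed_size = n_symbols * avg_code_len = 3475 * 6.78 = 23560.5 bits
ratio = original_size / compressed_size = 55600 / 23560.5 = 2.3599

Compression ratio = 2.3599


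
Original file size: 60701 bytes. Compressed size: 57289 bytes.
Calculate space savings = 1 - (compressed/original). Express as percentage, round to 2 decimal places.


ratio = compressed/original = 57289/60701 = 0.94379
savings = 1 - ratio = 1 - 0.94379 = 0.05621
as a percentage: 0.05621 * 100 = 5.62%

Space savings = 1 - 57289/60701 = 5.62%


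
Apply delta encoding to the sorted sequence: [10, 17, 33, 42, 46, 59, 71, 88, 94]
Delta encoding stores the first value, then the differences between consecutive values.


First value: 10
Deltas:
  17 - 10 = 7
  33 - 17 = 16
  42 - 33 = 9
  46 - 42 = 4
  59 - 46 = 13
  71 - 59 = 12
  88 - 71 = 17
  94 - 88 = 6


Delta encoded: [10, 7, 16, 9, 4, 13, 12, 17, 6]


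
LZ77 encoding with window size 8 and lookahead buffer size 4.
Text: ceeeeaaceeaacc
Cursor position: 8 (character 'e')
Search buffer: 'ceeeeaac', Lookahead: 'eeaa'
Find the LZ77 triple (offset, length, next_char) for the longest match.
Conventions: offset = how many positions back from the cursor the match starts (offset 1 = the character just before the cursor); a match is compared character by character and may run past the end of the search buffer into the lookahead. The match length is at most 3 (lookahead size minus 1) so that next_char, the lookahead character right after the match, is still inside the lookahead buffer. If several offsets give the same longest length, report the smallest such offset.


Try each offset into the search buffer:
  offset=1 (pos 7, char 'c'): match length 0
  offset=2 (pos 6, char 'a'): match length 0
  offset=3 (pos 5, char 'a'): match length 0
  offset=4 (pos 4, char 'e'): match length 1
  offset=5 (pos 3, char 'e'): match length 3
  offset=6 (pos 2, char 'e'): match length 2
  offset=7 (pos 1, char 'e'): match length 2
  offset=8 (pos 0, char 'c'): match length 0
Longest match has length 3 at offset 5.
next_char = character at position 8 + 3 = 11 -> 'a'

Best match: offset=5, length=3 (matching 'eea' starting at position 3)
LZ77 triple: (5, 3, 'a')


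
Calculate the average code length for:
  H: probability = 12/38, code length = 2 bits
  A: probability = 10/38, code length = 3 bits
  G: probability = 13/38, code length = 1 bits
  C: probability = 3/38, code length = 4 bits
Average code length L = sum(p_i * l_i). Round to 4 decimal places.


Weighted contributions p_i * l_i:
  H: (12/38) * 2 = 24/38
  A: (10/38) * 3 = 30/38
  G: (13/38) * 1 = 13/38
  C: (3/38) * 4 = 12/38
Sum = (24 + 30 + 13 + 12)/38 = 79/38

L = 79/38 = 2.0789 bits/symbol


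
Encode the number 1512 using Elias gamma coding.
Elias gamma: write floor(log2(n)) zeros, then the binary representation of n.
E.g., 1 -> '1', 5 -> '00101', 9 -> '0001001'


num_bits = floor(log2(1512)) + 1 = 11
leading_zeros = num_bits - 1 = 10
binary(1512) = 10111101000

Elias gamma(1512) = '0000000000' + '10111101000' = 000000000010111101000 (21 bits)


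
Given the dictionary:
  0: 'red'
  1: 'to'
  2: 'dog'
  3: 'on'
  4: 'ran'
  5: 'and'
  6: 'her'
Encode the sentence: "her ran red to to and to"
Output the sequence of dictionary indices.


Look up each word in the dictionary:
  'her' -> 6
  'ran' -> 4
  'red' -> 0
  'to' -> 1
  'to' -> 1
  'and' -> 5
  'to' -> 1

Encoded: [6, 4, 0, 1, 1, 5, 1]


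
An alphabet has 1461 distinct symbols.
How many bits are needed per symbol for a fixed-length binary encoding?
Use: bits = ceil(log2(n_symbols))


log2(1461) = 10.5127
Bracket: 2^10 = 1024 < 1461 <= 2^11 = 2048
So ceil(log2(1461)) = 11

bits = ceil(log2(1461)) = ceil(10.5127) = 11 bits


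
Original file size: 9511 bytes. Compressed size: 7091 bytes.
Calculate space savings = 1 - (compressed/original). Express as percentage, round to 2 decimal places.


ratio = compressed/original = 7091/9511 = 0.745558
savings = 1 - ratio = 1 - 0.745558 = 0.254442
as a percentage: 0.254442 * 100 = 25.44%

Space savings = 1 - 7091/9511 = 25.44%


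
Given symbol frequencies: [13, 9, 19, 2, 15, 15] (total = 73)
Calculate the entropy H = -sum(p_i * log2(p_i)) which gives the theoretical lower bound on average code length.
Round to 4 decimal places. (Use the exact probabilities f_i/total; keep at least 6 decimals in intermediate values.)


Per-symbol terms -p_i * log2(p_i) with p_i = f_i/73:
  p = 13/73 = 0.178082: log2(p) = -2.489385, -p*log2(p) = 0.443315
  p = 9/73 = 0.123288: log2(p) = -3.019900, -p*log2(p) = 0.372316
  p = 19/73 = 0.260274: log2(p) = -1.941897, -p*log2(p) = 0.505425
  p = 2/73 = 0.027397: log2(p) = -5.189825, -p*log2(p) = 0.142187
  p = 15/73 = 0.205479: log2(p) = -2.282934, -p*log2(p) = 0.469096
  p = 15/73 = 0.205479: log2(p) = -2.282934, -p*log2(p) = 0.469096
H = 0.443315 + 0.372316 + 0.505425 + 0.142187 + 0.469096 + 0.469096 = 2.401435

H = 2.4014 bits/symbol


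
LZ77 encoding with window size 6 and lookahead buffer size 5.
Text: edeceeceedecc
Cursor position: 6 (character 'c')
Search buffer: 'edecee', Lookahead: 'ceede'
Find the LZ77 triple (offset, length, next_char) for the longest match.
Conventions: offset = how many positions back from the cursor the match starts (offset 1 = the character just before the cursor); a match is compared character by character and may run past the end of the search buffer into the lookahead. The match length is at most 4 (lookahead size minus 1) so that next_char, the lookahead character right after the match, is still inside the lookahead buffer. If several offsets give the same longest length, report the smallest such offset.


Try each offset into the search buffer:
  offset=1 (pos 5, char 'e'): match length 0
  offset=2 (pos 4, char 'e'): match length 0
  offset=3 (pos 3, char 'c'): match length 3
  offset=4 (pos 2, char 'e'): match length 0
  offset=5 (pos 1, char 'd'): match length 0
  offset=6 (pos 0, char 'e'): match length 0
Longest match has length 3 at offset 3.
next_char = character at position 6 + 3 = 9 -> 'd'

Best match: offset=3, length=3 (matching 'cee' starting at position 3)
LZ77 triple: (3, 3, 'd')


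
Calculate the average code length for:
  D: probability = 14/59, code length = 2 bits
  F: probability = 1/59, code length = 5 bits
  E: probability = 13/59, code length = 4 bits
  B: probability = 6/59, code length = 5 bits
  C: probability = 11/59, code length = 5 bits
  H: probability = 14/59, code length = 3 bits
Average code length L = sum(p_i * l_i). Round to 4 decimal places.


Weighted contributions p_i * l_i:
  D: (14/59) * 2 = 28/59
  F: (1/59) * 5 = 5/59
  E: (13/59) * 4 = 52/59
  B: (6/59) * 5 = 30/59
  C: (11/59) * 5 = 55/59
  H: (14/59) * 3 = 42/59
Sum = (28 + 5 + 52 + 30 + 55 + 42)/59 = 212/59

L = 212/59 = 3.5932 bits/symbol


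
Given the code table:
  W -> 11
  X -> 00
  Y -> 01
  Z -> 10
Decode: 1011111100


Decoding:
10 -> Z
11 -> W
11 -> W
11 -> W
00 -> X


Result: ZWWWX


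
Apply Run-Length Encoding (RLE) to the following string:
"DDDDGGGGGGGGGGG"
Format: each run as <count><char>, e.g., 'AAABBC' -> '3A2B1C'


Scanning runs left to right:
  i=0: run of 'D' x 4 -> '4D'
  i=4: run of 'G' x 11 -> '11G'

RLE = 4D11G


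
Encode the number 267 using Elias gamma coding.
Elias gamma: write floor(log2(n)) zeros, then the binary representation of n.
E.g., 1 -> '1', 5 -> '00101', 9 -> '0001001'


num_bits = floor(log2(267)) + 1 = 9
leading_zeros = num_bits - 1 = 8
binary(267) = 100001011

Elias gamma(267) = '00000000' + '100001011' = 00000000100001011 (17 bits)


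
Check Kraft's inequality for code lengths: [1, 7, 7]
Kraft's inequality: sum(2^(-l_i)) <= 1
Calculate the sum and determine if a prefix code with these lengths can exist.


Sum = 2^(-1) + 2^(-7) + 2^(-7)
    = 0.5 + 0.0078125 + 0.0078125
    = 66/128 = 0.515625
Since 0.515625 <= 1, Kraft's inequality IS satisfied.
A prefix code with these lengths CAN exist.

Kraft sum = 0.515625. Satisfied.


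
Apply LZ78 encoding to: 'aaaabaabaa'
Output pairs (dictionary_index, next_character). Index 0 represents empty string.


LZ78 encoding steps:
Dictionary: {0: ''}
Step 1: w='' (idx 0), next='a' -> output (0, 'a'), add 'a' as idx 1
Step 2: w='a' (idx 1), next='a' -> output (1, 'a'), add 'aa' as idx 2
Step 3: w='a' (idx 1), next='b' -> output (1, 'b'), add 'ab' as idx 3
Step 4: w='aa' (idx 2), next='b' -> output (2, 'b'), add 'aab' as idx 4
Step 5: w='aa' (idx 2), end of input -> output (2, '')


Encoded: [(0, 'a'), (1, 'a'), (1, 'b'), (2, 'b'), (2, '')]


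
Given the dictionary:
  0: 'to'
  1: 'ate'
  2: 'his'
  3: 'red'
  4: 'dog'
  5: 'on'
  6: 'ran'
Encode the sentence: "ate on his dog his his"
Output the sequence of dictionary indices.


Look up each word in the dictionary:
  'ate' -> 1
  'on' -> 5
  'his' -> 2
  'dog' -> 4
  'his' -> 2
  'his' -> 2

Encoded: [1, 5, 2, 4, 2, 2]


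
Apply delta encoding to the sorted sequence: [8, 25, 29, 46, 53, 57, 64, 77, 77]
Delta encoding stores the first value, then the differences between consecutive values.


First value: 8
Deltas:
  25 - 8 = 17
  29 - 25 = 4
  46 - 29 = 17
  53 - 46 = 7
  57 - 53 = 4
  64 - 57 = 7
  77 - 64 = 13
  77 - 77 = 0


Delta encoded: [8, 17, 4, 17, 7, 4, 7, 13, 0]


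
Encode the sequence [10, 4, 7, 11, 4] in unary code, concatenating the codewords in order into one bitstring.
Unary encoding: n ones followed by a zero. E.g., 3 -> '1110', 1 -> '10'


Encode each number as n ones followed by a terminating 0:
  10 -> 11111111110 (11 bits)
  4 -> 11110 (5 bits)
  7 -> 11111110 (8 bits)
  11 -> 111111111110 (12 bits)
  4 -> 11110 (5 bits)
Total length = 11 + 5 + 8 + 12 + 5 = 41 bits.

Unary([10, 4, 7, 11, 4]) = 11111111110111101111111011111111111011110 (41 bits)


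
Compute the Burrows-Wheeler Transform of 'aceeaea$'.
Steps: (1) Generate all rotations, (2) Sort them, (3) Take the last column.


Rotations (sorted):
  0: $aceeaea -> last char: a
  1: a$aceeae -> last char: e
  2: aceeaea$ -> last char: $
  3: aea$acee -> last char: e
  4: ceeaea$a -> last char: a
  5: ea$aceea -> last char: a
  6: eaea$ace -> last char: e
  7: eeaea$ac -> last char: c


BWT = ae$eaaec


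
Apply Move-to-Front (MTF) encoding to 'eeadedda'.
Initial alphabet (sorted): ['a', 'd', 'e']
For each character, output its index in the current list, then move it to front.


MTF encoding:
'e': index 2 in ['a', 'd', 'e'] -> ['e', 'a', 'd']
'e': index 0 in ['e', 'a', 'd'] -> ['e', 'a', 'd']
'a': index 1 in ['e', 'a', 'd'] -> ['a', 'e', 'd']
'd': index 2 in ['a', 'e', 'd'] -> ['d', 'a', 'e']
'e': index 2 in ['d', 'a', 'e'] -> ['e', 'd', 'a']
'd': index 1 in ['e', 'd', 'a'] -> ['d', 'e', 'a']
'd': index 0 in ['d', 'e', 'a'] -> ['d', 'e', 'a']
'a': index 2 in ['d', 'e', 'a'] -> ['a', 'd', 'e']


Output: [2, 0, 1, 2, 2, 1, 0, 2]


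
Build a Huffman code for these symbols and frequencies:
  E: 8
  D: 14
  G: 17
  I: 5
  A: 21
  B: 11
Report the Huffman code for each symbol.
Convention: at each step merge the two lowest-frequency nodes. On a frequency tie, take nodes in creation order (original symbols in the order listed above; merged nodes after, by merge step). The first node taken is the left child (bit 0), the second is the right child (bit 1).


Huffman tree construction:
Step 1: Merge I(5) + E(8) = 13
Step 2: Merge B(11) + (I+E)(13) = 24
Step 3: Merge D(14) + G(17) = 31
Step 4: Merge A(21) + (B+(I+E))(24) = 45
Step 5: Merge (D+G)(31) + (A+(B+(I+E)))(45) = 76
Read each symbol's code off the tree from the root (left child = 0, right child = 1).

Codes:
  E: 1111 (length 4)
  D: 00 (length 2)
  G: 01 (length 2)
  I: 1110 (length 4)
  A: 10 (length 2)
  B: 110 (length 3)
Average code length: 189/76 = 2.4868 bits/symbol


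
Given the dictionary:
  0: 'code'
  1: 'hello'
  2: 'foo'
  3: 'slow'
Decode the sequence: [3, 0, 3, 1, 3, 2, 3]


Look up each index in the dictionary:
  3 -> 'slow'
  0 -> 'code'
  3 -> 'slow'
  1 -> 'hello'
  3 -> 'slow'
  2 -> 'foo'
  3 -> 'slow'

Decoded: "slow code slow hello slow foo slow"


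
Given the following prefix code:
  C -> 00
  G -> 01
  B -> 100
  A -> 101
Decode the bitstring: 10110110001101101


Decoding step by step:
Bits 101 -> A
Bits 101 -> A
Bits 100 -> B
Bits 01 -> G
Bits 101 -> A
Bits 101 -> A


Decoded message: AABGAA


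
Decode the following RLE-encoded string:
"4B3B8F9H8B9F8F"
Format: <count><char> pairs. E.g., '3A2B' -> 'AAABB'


Expanding each <count><char> pair:
  4B -> 'BBBB'
  3B -> 'BBB'
  8F -> 'FFFFFFFF'
  9H -> 'HHHHHHHHH'
  8B -> 'BBBBBBBB'
  9F -> 'FFFFFFFFF'
  8F -> 'FFFFFFFF'

Decoded = BBBBBBBFFFFFFFFHHHHHHHHHBBBBBBBBFFFFFFFFFFFFFFFFF


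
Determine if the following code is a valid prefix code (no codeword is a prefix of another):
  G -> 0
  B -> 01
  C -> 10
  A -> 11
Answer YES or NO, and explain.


Checking each pair (does one codeword prefix another?):
  G='0' vs B='01': prefix -- VIOLATION

NO -- this is NOT a valid prefix code. G (0) is a prefix of B (01).


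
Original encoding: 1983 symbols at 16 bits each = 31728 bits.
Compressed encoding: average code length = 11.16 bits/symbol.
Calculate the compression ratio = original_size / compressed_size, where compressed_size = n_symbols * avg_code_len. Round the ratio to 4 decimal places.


original_size = n_symbols * orig_bits = 1983 * 16 = 31728 bits
compressed_size = n_symbols * avg_code_len = 1983 * 11.16 = 22130.28 bits
ratio = original_size / compressed_size = 31728 / 22130.28 = 1.4337

Compression ratio = 1.4337


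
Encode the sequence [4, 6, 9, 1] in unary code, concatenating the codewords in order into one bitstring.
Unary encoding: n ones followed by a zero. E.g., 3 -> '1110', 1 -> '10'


Encode each number as n ones followed by a terminating 0:
  4 -> 11110 (5 bits)
  6 -> 1111110 (7 bits)
  9 -> 1111111110 (10 bits)
  1 -> 10 (2 bits)
Total length = 5 + 7 + 10 + 2 = 24 bits.

Unary([4, 6, 9, 1]) = 111101111110111111111010 (24 bits)


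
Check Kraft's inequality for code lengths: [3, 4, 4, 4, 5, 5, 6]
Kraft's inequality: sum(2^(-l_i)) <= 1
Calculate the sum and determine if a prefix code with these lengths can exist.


Sum = 2^(-3) + 2^(-4) + 2^(-4) + 2^(-4) + 2^(-5) + 2^(-5) + 2^(-6)
    = 0.125 + 0.0625 + 0.0625 + 0.0625 + 0.03125 + 0.03125 + 0.015625
    = 25/64 = 0.390625
Since 0.390625 <= 1, Kraft's inequality IS satisfied.
A prefix code with these lengths CAN exist.

Kraft sum = 0.390625. Satisfied.


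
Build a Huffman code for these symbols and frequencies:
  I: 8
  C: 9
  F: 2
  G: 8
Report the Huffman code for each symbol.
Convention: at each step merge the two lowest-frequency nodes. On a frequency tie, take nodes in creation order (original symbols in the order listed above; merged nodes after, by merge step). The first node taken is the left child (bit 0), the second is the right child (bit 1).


Huffman tree construction:
Step 1: Merge F(2) + I(8) = 10
Step 2: Merge G(8) + C(9) = 17
Step 3: Merge (F+I)(10) + (G+C)(17) = 27
Read each symbol's code off the tree from the root (left child = 0, right child = 1).

Codes:
  I: 01 (length 2)
  C: 11 (length 2)
  F: 00 (length 2)
  G: 10 (length 2)
Average code length: 54/27 = 2.0000 bits/symbol


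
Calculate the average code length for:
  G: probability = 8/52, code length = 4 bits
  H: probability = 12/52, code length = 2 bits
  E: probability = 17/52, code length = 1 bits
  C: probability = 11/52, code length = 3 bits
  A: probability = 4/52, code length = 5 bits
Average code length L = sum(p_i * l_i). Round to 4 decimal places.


Weighted contributions p_i * l_i:
  G: (8/52) * 4 = 32/52
  H: (12/52) * 2 = 24/52
  E: (17/52) * 1 = 17/52
  C: (11/52) * 3 = 33/52
  A: (4/52) * 5 = 20/52
Sum = (32 + 24 + 17 + 33 + 20)/52 = 126/52

L = 126/52 = 2.4231 bits/symbol


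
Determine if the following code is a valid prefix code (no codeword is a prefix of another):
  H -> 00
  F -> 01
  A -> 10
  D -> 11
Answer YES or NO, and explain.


Checking each pair (does one codeword prefix another?):
  H='00' vs F='01': no prefix
  H='00' vs A='10': no prefix
  H='00' vs D='11': no prefix
  F='01' vs H='00': no prefix
  F='01' vs A='10': no prefix
  F='01' vs D='11': no prefix
  A='10' vs H='00': no prefix
  A='10' vs F='01': no prefix
  A='10' vs D='11': no prefix
  D='11' vs H='00': no prefix
  D='11' vs F='01': no prefix
  D='11' vs A='10': no prefix
No violation found over all pairs.

YES -- this is a valid prefix code. No codeword is a prefix of any other codeword.


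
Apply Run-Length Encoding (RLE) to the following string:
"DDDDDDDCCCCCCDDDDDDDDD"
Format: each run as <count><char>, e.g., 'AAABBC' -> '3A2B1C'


Scanning runs left to right:
  i=0: run of 'D' x 7 -> '7D'
  i=7: run of 'C' x 6 -> '6C'
  i=13: run of 'D' x 9 -> '9D'

RLE = 7D6C9D


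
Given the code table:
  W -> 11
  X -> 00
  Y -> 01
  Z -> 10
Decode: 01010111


Decoding:
01 -> Y
01 -> Y
01 -> Y
11 -> W


Result: YYYW


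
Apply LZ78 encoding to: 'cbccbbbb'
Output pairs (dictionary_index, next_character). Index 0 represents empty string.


LZ78 encoding steps:
Dictionary: {0: ''}
Step 1: w='' (idx 0), next='c' -> output (0, 'c'), add 'c' as idx 1
Step 2: w='' (idx 0), next='b' -> output (0, 'b'), add 'b' as idx 2
Step 3: w='c' (idx 1), next='c' -> output (1, 'c'), add 'cc' as idx 3
Step 4: w='b' (idx 2), next='b' -> output (2, 'b'), add 'bb' as idx 4
Step 5: w='bb' (idx 4), end of input -> output (4, '')


Encoded: [(0, 'c'), (0, 'b'), (1, 'c'), (2, 'b'), (4, '')]


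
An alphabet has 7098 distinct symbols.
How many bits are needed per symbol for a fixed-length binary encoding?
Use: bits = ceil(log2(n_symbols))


log2(7098) = 12.7932
Bracket: 2^12 = 4096 < 7098 <= 2^13 = 8192
So ceil(log2(7098)) = 13

bits = ceil(log2(7098)) = ceil(12.7932) = 13 bits


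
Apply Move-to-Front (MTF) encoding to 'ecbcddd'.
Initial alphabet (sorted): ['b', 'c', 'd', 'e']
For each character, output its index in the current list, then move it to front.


MTF encoding:
'e': index 3 in ['b', 'c', 'd', 'e'] -> ['e', 'b', 'c', 'd']
'c': index 2 in ['e', 'b', 'c', 'd'] -> ['c', 'e', 'b', 'd']
'b': index 2 in ['c', 'e', 'b', 'd'] -> ['b', 'c', 'e', 'd']
'c': index 1 in ['b', 'c', 'e', 'd'] -> ['c', 'b', 'e', 'd']
'd': index 3 in ['c', 'b', 'e', 'd'] -> ['d', 'c', 'b', 'e']
'd': index 0 in ['d', 'c', 'b', 'e'] -> ['d', 'c', 'b', 'e']
'd': index 0 in ['d', 'c', 'b', 'e'] -> ['d', 'c', 'b', 'e']


Output: [3, 2, 2, 1, 3, 0, 0]


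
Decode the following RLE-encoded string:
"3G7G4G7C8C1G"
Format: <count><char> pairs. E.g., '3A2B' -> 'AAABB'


Expanding each <count><char> pair:
  3G -> 'GGG'
  7G -> 'GGGGGGG'
  4G -> 'GGGG'
  7C -> 'CCCCCCC'
  8C -> 'CCCCCCCC'
  1G -> 'G'

Decoded = GGGGGGGGGGGGGGCCCCCCCCCCCCCCCG


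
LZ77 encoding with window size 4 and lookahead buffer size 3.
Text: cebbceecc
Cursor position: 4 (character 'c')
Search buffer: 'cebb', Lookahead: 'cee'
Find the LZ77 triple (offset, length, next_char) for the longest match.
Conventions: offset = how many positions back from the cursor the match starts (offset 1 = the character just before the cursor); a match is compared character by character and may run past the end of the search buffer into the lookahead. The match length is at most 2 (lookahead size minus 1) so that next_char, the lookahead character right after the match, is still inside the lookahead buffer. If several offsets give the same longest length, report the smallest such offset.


Try each offset into the search buffer:
  offset=1 (pos 3, char 'b'): match length 0
  offset=2 (pos 2, char 'b'): match length 0
  offset=3 (pos 1, char 'e'): match length 0
  offset=4 (pos 0, char 'c'): match length 2
Longest match has length 2 at offset 4.
next_char = character at position 4 + 2 = 6 -> 'e'

Best match: offset=4, length=2 (matching 'ce' starting at position 0)
LZ77 triple: (4, 2, 'e')


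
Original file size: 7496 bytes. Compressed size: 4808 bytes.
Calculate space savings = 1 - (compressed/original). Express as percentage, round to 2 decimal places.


ratio = compressed/original = 4808/7496 = 0.641409
savings = 1 - ratio = 1 - 0.641409 = 0.358591
as a percentage: 0.358591 * 100 = 35.86%

Space savings = 1 - 4808/7496 = 35.86%


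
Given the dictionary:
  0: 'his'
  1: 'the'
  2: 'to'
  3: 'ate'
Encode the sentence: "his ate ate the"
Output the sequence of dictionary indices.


Look up each word in the dictionary:
  'his' -> 0
  'ate' -> 3
  'ate' -> 3
  'the' -> 1

Encoded: [0, 3, 3, 1]


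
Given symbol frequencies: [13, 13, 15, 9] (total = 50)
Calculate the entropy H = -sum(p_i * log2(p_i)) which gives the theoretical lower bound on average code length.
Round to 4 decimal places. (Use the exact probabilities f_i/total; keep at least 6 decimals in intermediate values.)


Per-symbol terms -p_i * log2(p_i) with p_i = f_i/50:
  p = 13/50 = 0.260000: log2(p) = -1.943416, -p*log2(p) = 0.505288
  p = 13/50 = 0.260000: log2(p) = -1.943416, -p*log2(p) = 0.505288
  p = 15/50 = 0.300000: log2(p) = -1.736966, -p*log2(p) = 0.521090
  p = 9/50 = 0.180000: log2(p) = -2.473931, -p*log2(p) = 0.445308
H = 0.505288 + 0.505288 + 0.521090 + 0.445308 = 1.976974

H = 1.977 bits/symbol


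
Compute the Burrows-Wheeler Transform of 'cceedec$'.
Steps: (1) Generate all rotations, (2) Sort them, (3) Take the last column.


Rotations (sorted):
  0: $cceedec -> last char: c
  1: c$cceede -> last char: e
  2: cceedec$ -> last char: $
  3: ceedec$c -> last char: c
  4: dec$ccee -> last char: e
  5: ec$cceed -> last char: d
  6: edec$cce -> last char: e
  7: eedec$cc -> last char: c


BWT = ce$cedec


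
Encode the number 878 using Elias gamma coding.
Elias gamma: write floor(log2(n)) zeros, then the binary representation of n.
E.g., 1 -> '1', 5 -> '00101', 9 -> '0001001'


num_bits = floor(log2(878)) + 1 = 10
leading_zeros = num_bits - 1 = 9
binary(878) = 1101101110

Elias gamma(878) = '000000000' + '1101101110' = 0000000001101101110 (19 bits)


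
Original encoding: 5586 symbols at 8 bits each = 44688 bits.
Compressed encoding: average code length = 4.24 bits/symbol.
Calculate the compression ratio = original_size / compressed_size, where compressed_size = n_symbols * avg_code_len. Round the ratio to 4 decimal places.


original_size = n_symbols * orig_bits = 5586 * 8 = 44688 bits
compressed_size = n_symbols * avg_code_len = 5586 * 4.24 = 23684.64 bits
ratio = original_size / compressed_size = 44688 / 23684.64 = 1.8868

Compression ratio = 1.8868


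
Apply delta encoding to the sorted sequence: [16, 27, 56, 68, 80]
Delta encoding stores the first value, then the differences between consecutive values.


First value: 16
Deltas:
  27 - 16 = 11
  56 - 27 = 29
  68 - 56 = 12
  80 - 68 = 12


Delta encoded: [16, 11, 29, 12, 12]


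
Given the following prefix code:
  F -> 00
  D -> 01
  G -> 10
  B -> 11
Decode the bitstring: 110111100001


Decoding step by step:
Bits 11 -> B
Bits 01 -> D
Bits 11 -> B
Bits 10 -> G
Bits 00 -> F
Bits 01 -> D


Decoded message: BDBGFD


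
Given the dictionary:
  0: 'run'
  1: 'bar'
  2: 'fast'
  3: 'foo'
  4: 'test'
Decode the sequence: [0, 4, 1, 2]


Look up each index in the dictionary:
  0 -> 'run'
  4 -> 'test'
  1 -> 'bar'
  2 -> 'fast'

Decoded: "run test bar fast"


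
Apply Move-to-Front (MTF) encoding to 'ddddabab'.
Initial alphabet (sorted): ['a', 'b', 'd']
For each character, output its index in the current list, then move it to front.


MTF encoding:
'd': index 2 in ['a', 'b', 'd'] -> ['d', 'a', 'b']
'd': index 0 in ['d', 'a', 'b'] -> ['d', 'a', 'b']
'd': index 0 in ['d', 'a', 'b'] -> ['d', 'a', 'b']
'd': index 0 in ['d', 'a', 'b'] -> ['d', 'a', 'b']
'a': index 1 in ['d', 'a', 'b'] -> ['a', 'd', 'b']
'b': index 2 in ['a', 'd', 'b'] -> ['b', 'a', 'd']
'a': index 1 in ['b', 'a', 'd'] -> ['a', 'b', 'd']
'b': index 1 in ['a', 'b', 'd'] -> ['b', 'a', 'd']


Output: [2, 0, 0, 0, 1, 2, 1, 1]


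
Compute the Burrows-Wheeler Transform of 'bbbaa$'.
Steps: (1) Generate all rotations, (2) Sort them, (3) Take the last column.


Rotations (sorted):
  0: $bbbaa -> last char: a
  1: a$bbba -> last char: a
  2: aa$bbb -> last char: b
  3: baa$bb -> last char: b
  4: bbaa$b -> last char: b
  5: bbbaa$ -> last char: $


BWT = aabbb$


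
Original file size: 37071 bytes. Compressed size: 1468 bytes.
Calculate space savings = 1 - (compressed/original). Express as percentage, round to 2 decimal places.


ratio = compressed/original = 1468/37071 = 0.0396
savings = 1 - ratio = 1 - 0.0396 = 0.9604
as a percentage: 0.9604 * 100 = 96.04%

Space savings = 1 - 1468/37071 = 96.04%


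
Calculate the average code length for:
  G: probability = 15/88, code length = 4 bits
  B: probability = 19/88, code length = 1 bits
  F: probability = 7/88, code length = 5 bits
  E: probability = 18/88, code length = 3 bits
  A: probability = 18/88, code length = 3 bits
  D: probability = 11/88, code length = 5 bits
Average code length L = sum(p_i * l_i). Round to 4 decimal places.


Weighted contributions p_i * l_i:
  G: (15/88) * 4 = 60/88
  B: (19/88) * 1 = 19/88
  F: (7/88) * 5 = 35/88
  E: (18/88) * 3 = 54/88
  A: (18/88) * 3 = 54/88
  D: (11/88) * 5 = 55/88
Sum = (60 + 19 + 35 + 54 + 54 + 55)/88 = 277/88

L = 277/88 = 3.1477 bits/symbol


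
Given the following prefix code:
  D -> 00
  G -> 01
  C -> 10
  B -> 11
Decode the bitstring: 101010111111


Decoding step by step:
Bits 10 -> C
Bits 10 -> C
Bits 10 -> C
Bits 11 -> B
Bits 11 -> B
Bits 11 -> B


Decoded message: CCCBBB


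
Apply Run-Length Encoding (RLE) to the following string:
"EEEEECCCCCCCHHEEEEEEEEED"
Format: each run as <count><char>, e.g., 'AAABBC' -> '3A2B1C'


Scanning runs left to right:
  i=0: run of 'E' x 5 -> '5E'
  i=5: run of 'C' x 7 -> '7C'
  i=12: run of 'H' x 2 -> '2H'
  i=14: run of 'E' x 9 -> '9E'
  i=23: run of 'D' x 1 -> '1D'

RLE = 5E7C2H9E1D


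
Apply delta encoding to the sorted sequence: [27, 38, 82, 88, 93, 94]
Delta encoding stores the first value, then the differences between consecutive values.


First value: 27
Deltas:
  38 - 27 = 11
  82 - 38 = 44
  88 - 82 = 6
  93 - 88 = 5
  94 - 93 = 1


Delta encoded: [27, 11, 44, 6, 5, 1]


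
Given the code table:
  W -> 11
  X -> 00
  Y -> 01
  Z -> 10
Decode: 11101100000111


Decoding:
11 -> W
10 -> Z
11 -> W
00 -> X
00 -> X
01 -> Y
11 -> W


Result: WZWXXYW


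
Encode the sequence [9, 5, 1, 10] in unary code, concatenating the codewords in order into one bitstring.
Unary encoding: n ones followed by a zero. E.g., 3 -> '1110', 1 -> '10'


Encode each number as n ones followed by a terminating 0:
  9 -> 1111111110 (10 bits)
  5 -> 111110 (6 bits)
  1 -> 10 (2 bits)
  10 -> 11111111110 (11 bits)
Total length = 10 + 6 + 2 + 11 = 29 bits.

Unary([9, 5, 1, 10]) = 11111111101111101011111111110 (29 bits)


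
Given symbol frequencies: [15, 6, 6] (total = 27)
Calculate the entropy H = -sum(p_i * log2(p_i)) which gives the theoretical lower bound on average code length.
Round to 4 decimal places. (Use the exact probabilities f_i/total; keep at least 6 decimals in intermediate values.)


Per-symbol terms -p_i * log2(p_i) with p_i = f_i/27:
  p = 15/27 = 0.555556: log2(p) = -0.847997, -p*log2(p) = 0.471109
  p = 6/27 = 0.222222: log2(p) = -2.169925, -p*log2(p) = 0.482206
  p = 6/27 = 0.222222: log2(p) = -2.169925, -p*log2(p) = 0.482206
H = 0.471109 + 0.482206 + 0.482206 = 1.435521

H = 1.4355 bits/symbol


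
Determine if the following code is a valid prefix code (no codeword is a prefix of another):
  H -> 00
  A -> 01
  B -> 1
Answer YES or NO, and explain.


Checking each pair (does one codeword prefix another?):
  H='00' vs A='01': no prefix
  H='00' vs B='1': no prefix
  A='01' vs H='00': no prefix
  A='01' vs B='1': no prefix
  B='1' vs H='00': no prefix
  B='1' vs A='01': no prefix
No violation found over all pairs.

YES -- this is a valid prefix code. No codeword is a prefix of any other codeword.


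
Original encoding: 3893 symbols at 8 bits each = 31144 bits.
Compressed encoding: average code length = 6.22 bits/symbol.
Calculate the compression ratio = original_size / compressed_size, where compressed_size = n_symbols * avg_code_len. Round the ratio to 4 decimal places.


original_size = n_symbols * orig_bits = 3893 * 8 = 31144 bits
compressed_size = n_symbols * avg_code_len = 3893 * 6.22 = 24214.46 bits
ratio = original_size / compressed_size = 31144 / 24214.46 = 1.2862

Compression ratio = 1.2862


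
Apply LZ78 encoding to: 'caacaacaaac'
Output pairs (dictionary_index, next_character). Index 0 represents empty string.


LZ78 encoding steps:
Dictionary: {0: ''}
Step 1: w='' (idx 0), next='c' -> output (0, 'c'), add 'c' as idx 1
Step 2: w='' (idx 0), next='a' -> output (0, 'a'), add 'a' as idx 2
Step 3: w='a' (idx 2), next='c' -> output (2, 'c'), add 'ac' as idx 3
Step 4: w='a' (idx 2), next='a' -> output (2, 'a'), add 'aa' as idx 4
Step 5: w='c' (idx 1), next='a' -> output (1, 'a'), add 'ca' as idx 5
Step 6: w='aa' (idx 4), next='c' -> output (4, 'c'), add 'aac' as idx 6


Encoded: [(0, 'c'), (0, 'a'), (2, 'c'), (2, 'a'), (1, 'a'), (4, 'c')]


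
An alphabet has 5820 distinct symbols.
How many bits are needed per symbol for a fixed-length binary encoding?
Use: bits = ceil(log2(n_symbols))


log2(5820) = 12.5068
Bracket: 2^12 = 4096 < 5820 <= 2^13 = 8192
So ceil(log2(5820)) = 13

bits = ceil(log2(5820)) = ceil(12.5068) = 13 bits


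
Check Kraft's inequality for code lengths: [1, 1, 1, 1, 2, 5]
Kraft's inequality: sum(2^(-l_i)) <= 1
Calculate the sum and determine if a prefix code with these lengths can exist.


Sum = 2^(-1) + 2^(-1) + 2^(-1) + 2^(-1) + 2^(-2) + 2^(-5)
    = 0.5 + 0.5 + 0.5 + 0.5 + 0.25 + 0.03125
    = 73/32 = 2.28125
Since 2.28125 > 1, Kraft's inequality is NOT satisfied.
A prefix code with these lengths CANNOT exist.

Kraft sum = 2.28125. Not satisfied.


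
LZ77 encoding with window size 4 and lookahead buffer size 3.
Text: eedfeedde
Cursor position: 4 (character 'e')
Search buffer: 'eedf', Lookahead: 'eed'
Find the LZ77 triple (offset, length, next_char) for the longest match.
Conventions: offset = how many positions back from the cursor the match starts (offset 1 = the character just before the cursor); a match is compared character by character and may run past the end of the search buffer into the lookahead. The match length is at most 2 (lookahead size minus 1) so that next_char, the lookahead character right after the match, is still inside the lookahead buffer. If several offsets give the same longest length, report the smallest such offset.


Try each offset into the search buffer:
  offset=1 (pos 3, char 'f'): match length 0
  offset=2 (pos 2, char 'd'): match length 0
  offset=3 (pos 1, char 'e'): match length 1
  offset=4 (pos 0, char 'e'): match length 2
Longest match has length 2 at offset 4.
next_char = character at position 4 + 2 = 6 -> 'd'

Best match: offset=4, length=2 (matching 'ee' starting at position 0)
LZ77 triple: (4, 2, 'd')


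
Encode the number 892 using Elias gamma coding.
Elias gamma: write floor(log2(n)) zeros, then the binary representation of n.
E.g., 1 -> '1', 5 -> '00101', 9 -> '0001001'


num_bits = floor(log2(892)) + 1 = 10
leading_zeros = num_bits - 1 = 9
binary(892) = 1101111100

Elias gamma(892) = '000000000' + '1101111100' = 0000000001101111100 (19 bits)


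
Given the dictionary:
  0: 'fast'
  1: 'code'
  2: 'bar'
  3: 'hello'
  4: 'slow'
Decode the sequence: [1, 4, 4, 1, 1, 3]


Look up each index in the dictionary:
  1 -> 'code'
  4 -> 'slow'
  4 -> 'slow'
  1 -> 'code'
  1 -> 'code'
  3 -> 'hello'

Decoded: "code slow slow code code hello"


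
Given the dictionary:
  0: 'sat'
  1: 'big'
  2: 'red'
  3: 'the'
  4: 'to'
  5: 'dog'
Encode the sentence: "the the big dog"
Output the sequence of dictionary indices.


Look up each word in the dictionary:
  'the' -> 3
  'the' -> 3
  'big' -> 1
  'dog' -> 5

Encoded: [3, 3, 1, 5]


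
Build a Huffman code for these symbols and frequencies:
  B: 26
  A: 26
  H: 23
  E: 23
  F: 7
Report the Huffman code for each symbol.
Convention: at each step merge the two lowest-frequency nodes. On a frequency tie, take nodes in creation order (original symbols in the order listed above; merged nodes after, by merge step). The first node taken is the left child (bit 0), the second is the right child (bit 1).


Huffman tree construction:
Step 1: Merge F(7) + H(23) = 30
Step 2: Merge E(23) + B(26) = 49
Step 3: Merge A(26) + (F+H)(30) = 56
Step 4: Merge (E+B)(49) + (A+(F+H))(56) = 105
Read each symbol's code off the tree from the root (left child = 0, right child = 1).

Codes:
  B: 01 (length 2)
  A: 10 (length 2)
  H: 111 (length 3)
  E: 00 (length 2)
  F: 110 (length 3)
Average code length: 240/105 = 2.2857 bits/symbol


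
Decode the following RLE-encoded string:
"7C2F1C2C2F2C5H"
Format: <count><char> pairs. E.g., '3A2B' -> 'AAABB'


Expanding each <count><char> pair:
  7C -> 'CCCCCCC'
  2F -> 'FF'
  1C -> 'C'
  2C -> 'CC'
  2F -> 'FF'
  2C -> 'CC'
  5H -> 'HHHHH'

Decoded = CCCCCCCFFCCCFFCCHHHHH


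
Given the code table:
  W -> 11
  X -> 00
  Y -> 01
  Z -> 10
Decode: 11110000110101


Decoding:
11 -> W
11 -> W
00 -> X
00 -> X
11 -> W
01 -> Y
01 -> Y


Result: WWXXWYY


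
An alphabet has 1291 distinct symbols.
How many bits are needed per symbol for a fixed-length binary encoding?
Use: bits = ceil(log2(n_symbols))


log2(1291) = 10.3343
Bracket: 2^10 = 1024 < 1291 <= 2^11 = 2048
So ceil(log2(1291)) = 11

bits = ceil(log2(1291)) = ceil(10.3343) = 11 bits


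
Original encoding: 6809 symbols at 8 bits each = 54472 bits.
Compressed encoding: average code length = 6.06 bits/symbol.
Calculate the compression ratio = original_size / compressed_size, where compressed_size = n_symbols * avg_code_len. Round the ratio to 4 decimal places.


original_size = n_symbols * orig_bits = 6809 * 8 = 54472 bits
compressed_size = n_symbols * avg_code_len = 6809 * 6.06 = 41262.54 bits
ratio = original_size / compressed_size = 54472 / 41262.54 = 1.3201

Compression ratio = 1.3201


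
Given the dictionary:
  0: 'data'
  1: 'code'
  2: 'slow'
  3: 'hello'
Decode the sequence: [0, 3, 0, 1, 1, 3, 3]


Look up each index in the dictionary:
  0 -> 'data'
  3 -> 'hello'
  0 -> 'data'
  1 -> 'code'
  1 -> 'code'
  3 -> 'hello'
  3 -> 'hello'

Decoded: "data hello data code code hello hello"


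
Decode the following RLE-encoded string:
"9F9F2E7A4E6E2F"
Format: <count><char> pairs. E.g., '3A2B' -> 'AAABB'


Expanding each <count><char> pair:
  9F -> 'FFFFFFFFF'
  9F -> 'FFFFFFFFF'
  2E -> 'EE'
  7A -> 'AAAAAAA'
  4E -> 'EEEE'
  6E -> 'EEEEEE'
  2F -> 'FF'

Decoded = FFFFFFFFFFFFFFFFFFEEAAAAAAAEEEEEEEEEEFF


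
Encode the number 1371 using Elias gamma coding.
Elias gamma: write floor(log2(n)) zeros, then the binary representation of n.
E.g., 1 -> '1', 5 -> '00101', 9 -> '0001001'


num_bits = floor(log2(1371)) + 1 = 11
leading_zeros = num_bits - 1 = 10
binary(1371) = 10101011011

Elias gamma(1371) = '0000000000' + '10101011011' = 000000000010101011011 (21 bits)


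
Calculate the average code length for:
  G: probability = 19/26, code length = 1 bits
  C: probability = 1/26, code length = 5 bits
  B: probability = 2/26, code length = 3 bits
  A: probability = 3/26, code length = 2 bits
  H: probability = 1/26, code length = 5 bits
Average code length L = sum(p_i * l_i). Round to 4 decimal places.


Weighted contributions p_i * l_i:
  G: (19/26) * 1 = 19/26
  C: (1/26) * 5 = 5/26
  B: (2/26) * 3 = 6/26
  A: (3/26) * 2 = 6/26
  H: (1/26) * 5 = 5/26
Sum = (19 + 5 + 6 + 6 + 5)/26 = 41/26

L = 41/26 = 1.5769 bits/symbol


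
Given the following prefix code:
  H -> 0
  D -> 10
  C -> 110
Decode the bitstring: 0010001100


Decoding step by step:
Bits 0 -> H
Bits 0 -> H
Bits 10 -> D
Bits 0 -> H
Bits 0 -> H
Bits 110 -> C
Bits 0 -> H


Decoded message: HHDHHCH


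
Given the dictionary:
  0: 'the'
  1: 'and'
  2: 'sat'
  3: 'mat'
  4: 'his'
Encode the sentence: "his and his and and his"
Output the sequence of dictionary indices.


Look up each word in the dictionary:
  'his' -> 4
  'and' -> 1
  'his' -> 4
  'and' -> 1
  'and' -> 1
  'his' -> 4

Encoded: [4, 1, 4, 1, 1, 4]


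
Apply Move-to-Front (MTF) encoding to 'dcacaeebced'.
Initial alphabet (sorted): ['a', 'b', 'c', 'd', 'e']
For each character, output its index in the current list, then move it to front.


MTF encoding:
'd': index 3 in ['a', 'b', 'c', 'd', 'e'] -> ['d', 'a', 'b', 'c', 'e']
'c': index 3 in ['d', 'a', 'b', 'c', 'e'] -> ['c', 'd', 'a', 'b', 'e']
'a': index 2 in ['c', 'd', 'a', 'b', 'e'] -> ['a', 'c', 'd', 'b', 'e']
'c': index 1 in ['a', 'c', 'd', 'b', 'e'] -> ['c', 'a', 'd', 'b', 'e']
'a': index 1 in ['c', 'a', 'd', 'b', 'e'] -> ['a', 'c', 'd', 'b', 'e']
'e': index 4 in ['a', 'c', 'd', 'b', 'e'] -> ['e', 'a', 'c', 'd', 'b']
'e': index 0 in ['e', 'a', 'c', 'd', 'b'] -> ['e', 'a', 'c', 'd', 'b']
'b': index 4 in ['e', 'a', 'c', 'd', 'b'] -> ['b', 'e', 'a', 'c', 'd']
'c': index 3 in ['b', 'e', 'a', 'c', 'd'] -> ['c', 'b', 'e', 'a', 'd']
'e': index 2 in ['c', 'b', 'e', 'a', 'd'] -> ['e', 'c', 'b', 'a', 'd']
'd': index 4 in ['e', 'c', 'b', 'a', 'd'] -> ['d', 'e', 'c', 'b', 'a']


Output: [3, 3, 2, 1, 1, 4, 0, 4, 3, 2, 4]
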